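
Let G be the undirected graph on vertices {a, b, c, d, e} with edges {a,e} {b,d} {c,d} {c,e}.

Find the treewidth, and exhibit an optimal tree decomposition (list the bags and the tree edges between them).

Each bag holds 2 vertices, so the decomposition has width 1, which upper-bounds the treewidth. G has an edge, so its treewidth is at least 1. The upper and lower bounds meet at 1, so that is the treewidth.

Treewidth 1.
One optimal decomposition is:
Bags: B1 = {b, d}  B2 = {c, d}  B3 = {c, e}  B4 = {a, e}
Tree: B1–B2, B2–B3, B3–B4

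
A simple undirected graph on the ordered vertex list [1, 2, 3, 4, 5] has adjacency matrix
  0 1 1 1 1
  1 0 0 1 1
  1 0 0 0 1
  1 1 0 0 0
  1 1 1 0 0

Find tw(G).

A width-2 tree decomposition is:
Bags: B1 = {1, 2, 5}  B2 = {1, 2, 4}  B3 = {1, 3, 5}
Tree: B1–B2, B1–B3
The largest bag has 3 vertices, giving width 2; this decomposition certifies tw(G) ≤ 2. Conversely, {1, 2, 4} is a clique of size 3, and the vertices of any clique must share a bag in every tree decomposition; so some bag has ≥ 3 vertices and tw(G) ≥ 2. Combining the bounds, tw(G) = 2.

2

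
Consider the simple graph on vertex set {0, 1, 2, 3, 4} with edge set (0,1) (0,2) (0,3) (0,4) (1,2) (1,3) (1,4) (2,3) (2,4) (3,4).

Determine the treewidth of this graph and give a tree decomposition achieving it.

With just one bag of size 5, the width is 5 − 1 = 4, so tw(G) ≤ 4. For the lower bound, the 5 vertices {0, 1, 2, 3, 4} are pairwise adjacent, and any tree decomposition puts a clique entirely inside one bag — forcing width ≥ 4. The upper and lower bounds meet at 4, so that is the treewidth.

Treewidth 4.
One optimal decomposition is:
Bags: B1 = {0, 1, 2, 3, 4}
Tree: (single bag)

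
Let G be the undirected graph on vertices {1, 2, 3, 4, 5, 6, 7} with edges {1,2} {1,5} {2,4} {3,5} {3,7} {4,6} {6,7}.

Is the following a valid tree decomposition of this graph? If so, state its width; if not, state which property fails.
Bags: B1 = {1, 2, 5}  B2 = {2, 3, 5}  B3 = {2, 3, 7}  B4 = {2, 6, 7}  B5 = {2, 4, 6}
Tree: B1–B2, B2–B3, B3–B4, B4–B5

Every vertex of G appears in some bag (union = {1, 2, 3, 4, 5, 6, 7}); every edge is covered by a bag; and for each vertex v the set of bags containing v is connected in the bag tree. The decomposition is therefore valid. The largest bag has 3 vertices, so the width is 2.

Yes; width 2.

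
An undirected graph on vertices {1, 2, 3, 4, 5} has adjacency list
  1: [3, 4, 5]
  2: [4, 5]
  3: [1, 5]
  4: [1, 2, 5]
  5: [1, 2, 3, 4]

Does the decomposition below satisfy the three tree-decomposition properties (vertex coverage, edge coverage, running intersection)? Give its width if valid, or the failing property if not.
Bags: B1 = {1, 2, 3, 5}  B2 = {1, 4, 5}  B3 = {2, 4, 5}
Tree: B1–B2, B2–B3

No — bags containing vertex 2 are not connected in the tree.

A tree decomposition must satisfy three properties: every vertex lies in some bag; for every edge, both endpoints lie together in some bag; and for every vertex, the bags containing it form a connected subtree. Here bags containing vertex 2 are not connected in the tree, so the decomposition is invalid.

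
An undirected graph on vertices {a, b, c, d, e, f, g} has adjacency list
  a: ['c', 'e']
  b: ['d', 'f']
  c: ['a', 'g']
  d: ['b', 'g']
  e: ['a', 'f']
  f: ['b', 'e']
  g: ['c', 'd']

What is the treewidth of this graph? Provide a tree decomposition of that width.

Treewidth 2.
Bags: B1 = {a, e, f}  B2 = {a, b, f}  B3 = {a, b, d}  B4 = {a, d, g}  B5 = {a, c, g}
Tree: B1–B2, B2–B3, B3–B4, B4–B5

The largest bag has 3 vertices, giving width 2; this decomposition certifies tw(G) ≤ 2. Since a–e–f–b–d–g–c–a is a cycle in G, G is not acyclic. Forests are exactly the graphs of treewidth ≤ 1, so tw(G) ≥ 2. Combining the bounds, tw(G) = 2.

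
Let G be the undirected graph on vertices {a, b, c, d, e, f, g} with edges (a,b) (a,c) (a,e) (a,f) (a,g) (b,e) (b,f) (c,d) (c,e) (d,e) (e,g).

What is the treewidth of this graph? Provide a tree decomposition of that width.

The largest bag has 3 vertices, giving width 2; this decomposition certifies tw(G) ≤ 2. For the lower bound, the 3 vertices {c, d, e} are pairwise adjacent, and any tree decomposition puts a clique entirely inside one bag — forcing width ≥ 2. Hence tw(G) = 2 exactly.

Treewidth 2.
One optimal decomposition is:
Bags: B1 = {a, c, e}  B2 = {c, d, e}  B3 = {a, e, g}  B4 = {a, b, e}  B5 = {a, b, f}
Tree: B1–B2, B1–B3, B1–B4, B4–B5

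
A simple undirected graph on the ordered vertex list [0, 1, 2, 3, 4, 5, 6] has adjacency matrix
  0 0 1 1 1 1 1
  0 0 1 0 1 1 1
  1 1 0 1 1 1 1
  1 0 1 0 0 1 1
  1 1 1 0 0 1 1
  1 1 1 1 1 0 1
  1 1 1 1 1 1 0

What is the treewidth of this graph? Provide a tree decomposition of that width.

Treewidth 4.
Bags: B1 = {0, 2, 4, 5, 6}  B2 = {1, 2, 4, 5, 6}  B3 = {0, 2, 3, 5, 6}
Tree: B1–B2, B1–B3

Each bag holds 5 vertices, so the decomposition has width 4, which upper-bounds the treewidth. On the other hand G contains the 5-clique {0, 2, 3, 5, 6}. A clique must lie in a single bag of any decomposition, so no decomposition can have width below 4. Hence tw(G) = 4 exactly.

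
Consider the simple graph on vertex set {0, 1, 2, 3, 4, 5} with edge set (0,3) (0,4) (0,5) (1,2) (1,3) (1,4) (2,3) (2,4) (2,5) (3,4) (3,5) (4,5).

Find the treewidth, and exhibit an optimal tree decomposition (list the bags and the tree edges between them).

Treewidth 3.
One optimal decomposition is:
Bags: B1 = {2, 3, 4, 5}  B2 = {0, 3, 4, 5}  B3 = {1, 2, 3, 4}
Tree: B1–B2, B1–B3

Each bag holds 4 vertices, so the decomposition has width 3, which upper-bounds the treewidth. On the other hand G contains the 4-clique {0, 3, 4, 5}. A clique must lie in a single bag of any decomposition, so no decomposition can have width below 3. Therefore the treewidth is 3.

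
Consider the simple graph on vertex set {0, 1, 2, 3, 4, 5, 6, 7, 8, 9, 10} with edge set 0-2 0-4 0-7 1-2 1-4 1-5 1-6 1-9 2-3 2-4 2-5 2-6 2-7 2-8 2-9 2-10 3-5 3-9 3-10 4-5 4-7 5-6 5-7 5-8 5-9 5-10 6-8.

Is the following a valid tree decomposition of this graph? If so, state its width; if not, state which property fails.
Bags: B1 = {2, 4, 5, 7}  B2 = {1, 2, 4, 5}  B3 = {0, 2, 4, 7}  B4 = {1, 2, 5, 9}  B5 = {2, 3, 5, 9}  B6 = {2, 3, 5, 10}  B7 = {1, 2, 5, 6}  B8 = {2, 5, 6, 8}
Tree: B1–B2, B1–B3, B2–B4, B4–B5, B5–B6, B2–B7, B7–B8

Yes; width 3.

Vertex coverage: the bags together contain {0, 1, 2, 3, 4, 5, 6, 7, 8, 9, 10}, the full vertex set. Edge coverage: each edge of G has both endpoints in at least one bag. Running intersection: for every vertex, the bags containing it form a connected subtree. All three properties hold, so this is a valid tree decomposition of width max|bag| − 1 = 3, and hence tw(G) ≤ 3.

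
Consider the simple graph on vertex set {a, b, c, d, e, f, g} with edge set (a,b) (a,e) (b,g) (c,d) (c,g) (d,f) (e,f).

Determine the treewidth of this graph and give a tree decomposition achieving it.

The largest bag has 3 vertices, giving width 2; this decomposition certifies tw(G) ≤ 2. For the lower bound, G contains the cycle e–a–b–g–c–d–f–e, so G is not a forest; only forests have treewidth ≤ 1, hence tw(G) ≥ 2. The upper and lower bounds meet at 2, so that is the treewidth.

Treewidth 2.
One such decomposition:
Bags: B1 = {a, b, e}  B2 = {b, e, g}  B3 = {c, e, g}  B4 = {c, d, e}  B5 = {d, e, f}
Tree: B1–B2, B2–B3, B3–B4, B4–B5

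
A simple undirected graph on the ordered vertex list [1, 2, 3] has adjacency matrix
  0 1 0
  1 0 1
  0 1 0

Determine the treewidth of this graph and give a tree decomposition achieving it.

Treewidth 1.
One such decomposition:
Bags: B1 = {2, 3}  B2 = {1, 2}
Tree: B1–B2

Each bag holds 2 vertices, so the decomposition has width 1, which upper-bounds the treewidth. Any graph with an edge has treewidth ≥ 1, and G has the edge 2–3. Hence tw(G) = 1 exactly.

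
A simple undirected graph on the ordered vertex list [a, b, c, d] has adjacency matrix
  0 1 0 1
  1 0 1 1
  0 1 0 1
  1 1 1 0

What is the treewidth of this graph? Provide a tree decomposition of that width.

Treewidth 2.
Bags: B1 = {b, c, d}  B2 = {a, b, d}
Tree: B1–B2

Every bag has size at most 3, so the width is 3 − 1 = 2 and tw(G) ≤ 2. For the lower bound, the 3 vertices {b, c, d} are pairwise adjacent, and any tree decomposition puts a clique entirely inside one bag — forcing width ≥ 2. Hence tw(G) = 2 exactly.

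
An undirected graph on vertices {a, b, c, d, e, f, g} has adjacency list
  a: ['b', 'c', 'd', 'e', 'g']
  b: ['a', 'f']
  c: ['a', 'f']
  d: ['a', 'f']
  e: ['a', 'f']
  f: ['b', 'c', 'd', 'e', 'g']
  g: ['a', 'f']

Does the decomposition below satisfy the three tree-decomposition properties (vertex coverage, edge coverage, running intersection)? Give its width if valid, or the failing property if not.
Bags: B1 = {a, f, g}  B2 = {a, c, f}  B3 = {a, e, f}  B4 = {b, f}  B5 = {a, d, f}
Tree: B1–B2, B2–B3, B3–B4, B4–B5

No — edge (a,b) lies in no bag.

A tree decomposition must satisfy three properties: every vertex lies in some bag; for every edge, both endpoints lie together in some bag; and for every vertex, the bags containing it form a connected subtree. Here edge (a,b) lies in no bag, so the decomposition is invalid.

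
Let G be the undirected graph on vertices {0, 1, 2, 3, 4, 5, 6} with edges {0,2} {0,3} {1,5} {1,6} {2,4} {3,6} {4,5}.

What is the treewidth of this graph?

A width-2 tree decomposition is:
Bags: B1 = {0, 3, 6}  B2 = {0, 2, 6}  B3 = {2, 4, 6}  B4 = {4, 5, 6}  B5 = {1, 5, 6}
Tree: B1–B2, B2–B3, B3–B4, B4–B5
Every bag has size at most 3, so the width is 3 − 1 = 2 and tw(G) ≤ 2. For the lower bound, G contains the cycle 6–3–0–2–4–5–1–6, so G is not a forest; only forests have treewidth ≤ 1, hence tw(G) ≥ 2. Combining the bounds, tw(G) = 2.

2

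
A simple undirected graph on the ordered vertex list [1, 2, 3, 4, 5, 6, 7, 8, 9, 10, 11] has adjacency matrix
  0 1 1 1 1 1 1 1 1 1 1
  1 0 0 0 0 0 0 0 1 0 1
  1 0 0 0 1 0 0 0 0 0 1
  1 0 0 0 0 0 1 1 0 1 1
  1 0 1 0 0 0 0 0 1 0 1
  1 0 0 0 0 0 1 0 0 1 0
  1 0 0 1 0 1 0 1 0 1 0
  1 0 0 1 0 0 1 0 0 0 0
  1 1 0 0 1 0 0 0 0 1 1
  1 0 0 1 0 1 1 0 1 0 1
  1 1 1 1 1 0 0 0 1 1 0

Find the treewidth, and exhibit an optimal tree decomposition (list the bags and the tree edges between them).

Each bag holds 4 vertices, so the decomposition has width 3, which upper-bounds the treewidth. On the other hand G contains the 4-clique {1, 4, 7, 8}. A clique must lie in a single bag of any decomposition, so no decomposition can have width below 3. Hence tw(G) = 3 exactly.

Treewidth 3.
One such decomposition:
Bags: B1 = {1, 4, 10, 11}  B2 = {1, 9, 10, 11}  B3 = {1, 4, 7, 10}  B4 = {1, 5, 9, 11}  B5 = {1, 4, 7, 8}  B6 = {1, 2, 9, 11}  B7 = {1, 6, 7, 10}  B8 = {1, 3, 5, 11}
Tree: B1–B2, B1–B3, B2–B4, B3–B5, B4–B6, B3–B7, B4–B8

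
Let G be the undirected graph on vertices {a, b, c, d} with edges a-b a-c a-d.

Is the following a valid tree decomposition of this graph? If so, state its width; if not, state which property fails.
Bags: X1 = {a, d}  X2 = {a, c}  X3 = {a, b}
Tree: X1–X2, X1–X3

Vertex coverage: the bags together contain {a, b, c, d}, the full vertex set. Edge coverage: each edge of G has both endpoints in at least one bag. Running intersection: for every vertex, the bags containing it form a connected subtree. All three properties hold, so this is a valid tree decomposition of width max|bag| − 1 = 1, and hence tw(G) ≤ 1.

Yes; width 1.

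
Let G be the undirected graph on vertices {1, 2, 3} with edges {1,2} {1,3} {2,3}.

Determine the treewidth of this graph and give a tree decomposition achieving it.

Treewidth 2.
Bags: B1 = {1, 2, 3}
Tree: (single bag)

With just one bag of size 3, the width is 3 − 1 = 2, so tw(G) ≤ 2. On the other hand G contains the 3-clique {1, 2, 3}. A clique must lie in a single bag of any decomposition, so no decomposition can have width below 2. The upper and lower bounds meet at 2, so that is the treewidth.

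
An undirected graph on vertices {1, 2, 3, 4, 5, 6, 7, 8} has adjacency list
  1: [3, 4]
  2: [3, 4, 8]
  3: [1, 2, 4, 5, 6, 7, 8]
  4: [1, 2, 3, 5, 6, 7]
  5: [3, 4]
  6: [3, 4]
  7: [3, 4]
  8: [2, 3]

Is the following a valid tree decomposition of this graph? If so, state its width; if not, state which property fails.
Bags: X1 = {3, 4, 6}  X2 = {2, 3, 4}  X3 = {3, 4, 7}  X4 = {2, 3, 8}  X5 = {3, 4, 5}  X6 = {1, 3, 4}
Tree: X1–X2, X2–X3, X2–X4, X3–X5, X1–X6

Vertex coverage: the bags together contain {1, 2, 3, 4, 5, 6, 7, 8}, the full vertex set. Edge coverage: each edge of G has both endpoints in at least one bag. Running intersection: for every vertex, the bags containing it form a connected subtree. All three properties hold, so this is a valid tree decomposition of width max|bag| − 1 = 2, and hence tw(G) ≤ 2.

Yes; width 2.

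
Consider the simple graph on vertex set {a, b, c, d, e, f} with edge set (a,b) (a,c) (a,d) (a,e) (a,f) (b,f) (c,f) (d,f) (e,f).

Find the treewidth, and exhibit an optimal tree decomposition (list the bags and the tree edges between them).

The largest bag has 3 vertices, giving width 2; this decomposition certifies tw(G) ≤ 2. For the lower bound, the 3 vertices {a, d, f} are pairwise adjacent, and any tree decomposition puts a clique entirely inside one bag — forcing width ≥ 2. Combining the bounds, tw(G) = 2.

Treewidth 2.
One such decomposition:
Bags: B1 = {a, b, f}  B2 = {a, d, f}  B3 = {a, e, f}  B4 = {a, c, f}
Tree: B1–B2, B2–B3, B2–B4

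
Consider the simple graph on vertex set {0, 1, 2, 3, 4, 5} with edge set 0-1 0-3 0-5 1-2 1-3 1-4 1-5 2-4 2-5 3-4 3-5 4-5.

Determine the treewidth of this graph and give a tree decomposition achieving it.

Treewidth 3.
One optimal decomposition is:
Bags: B1 = {0, 1, 3, 5}  B2 = {1, 3, 4, 5}  B3 = {1, 2, 4, 5}
Tree: B1–B2, B2–B3

The largest bag has 4 vertices, giving width 3; this decomposition certifies tw(G) ≤ 3. On the other hand G contains the 4-clique {1, 2, 4, 5}. A clique must lie in a single bag of any decomposition, so no decomposition can have width below 3. Therefore the treewidth is 3.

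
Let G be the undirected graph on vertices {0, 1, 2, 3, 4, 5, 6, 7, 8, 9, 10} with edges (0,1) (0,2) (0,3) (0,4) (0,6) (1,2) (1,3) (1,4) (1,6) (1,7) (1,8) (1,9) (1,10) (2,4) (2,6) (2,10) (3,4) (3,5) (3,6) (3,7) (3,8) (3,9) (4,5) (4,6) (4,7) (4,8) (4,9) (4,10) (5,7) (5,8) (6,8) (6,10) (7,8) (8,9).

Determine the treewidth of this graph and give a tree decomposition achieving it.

Treewidth 4.
One such decomposition:
Bags: B1 = {1, 3, 4, 8, 9}  B2 = {1, 3, 4, 7, 8}  B3 = {1, 3, 4, 6, 8}  B4 = {0, 1, 3, 4, 6}  B5 = {0, 1, 2, 4, 6}  B6 = {1, 2, 4, 6, 10}  B7 = {3, 4, 5, 7, 8}
Tree: B1–B2, B1–B3, B3–B4, B4–B5, B5–B6, B2–B7

The largest bag has 5 vertices, giving width 4; this decomposition certifies tw(G) ≤ 4. Conversely, {1, 2, 4, 6, 10} is a clique of size 5, and the vertices of any clique must share a bag in every tree decomposition; so some bag has ≥ 5 vertices and tw(G) ≥ 4. The upper and lower bounds meet at 4, so that is the treewidth.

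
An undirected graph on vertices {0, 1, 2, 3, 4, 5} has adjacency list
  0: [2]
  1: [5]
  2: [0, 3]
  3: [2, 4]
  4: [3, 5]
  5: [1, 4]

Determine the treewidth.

A width-1 tree decomposition is:
Bags: B1 = {0, 2}  B2 = {2, 3}  B3 = {3, 4}  B4 = {4, 5}  B5 = {1, 5}
Tree: B1–B2, B2–B3, B3–B4, B4–B5
Each bag holds 2 vertices, so the decomposition has width 1, which upper-bounds the treewidth. Any graph with an edge has treewidth ≥ 1, and G has the edge 0–2. Combining the bounds, tw(G) = 1.

1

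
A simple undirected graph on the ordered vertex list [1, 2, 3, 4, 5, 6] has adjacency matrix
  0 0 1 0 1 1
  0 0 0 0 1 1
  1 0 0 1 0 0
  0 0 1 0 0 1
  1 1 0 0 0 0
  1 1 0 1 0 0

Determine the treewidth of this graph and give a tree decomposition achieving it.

Treewidth 2.
One optimal decomposition is:
Bags: B1 = {2, 5, 6}  B2 = {1, 5, 6}  B3 = {1, 4, 6}  B4 = {1, 3, 4}
Tree: B1–B2, B2–B3, B3–B4

The largest bag has 3 vertices, giving width 2; this decomposition certifies tw(G) ≤ 2. Since 2–5–1–6–2 is a cycle in G, G is not acyclic. Forests are exactly the graphs of treewidth ≤ 1, so tw(G) ≥ 2. Hence tw(G) = 2 exactly.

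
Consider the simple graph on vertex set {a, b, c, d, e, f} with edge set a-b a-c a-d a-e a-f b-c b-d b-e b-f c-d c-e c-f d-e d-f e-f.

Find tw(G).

A width-5 tree decomposition is:
Bags: B1 = {a, b, c, d, e, f}
Tree: (single bag)
A single bag containing all 6 vertices is trivially a valid decomposition of width 5. Conversely, {a, b, c, d, e, f} is a clique of size 6, and the vertices of any clique must share a bag in every tree decomposition; so some bag has ≥ 6 vertices and tw(G) ≥ 5. Combining the bounds, tw(G) = 5.

5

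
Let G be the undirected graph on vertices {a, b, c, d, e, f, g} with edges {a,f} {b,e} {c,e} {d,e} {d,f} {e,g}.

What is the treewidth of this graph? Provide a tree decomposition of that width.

Treewidth 1.
One such decomposition:
Bags: B1 = {c, e}  B2 = {e, g}  B3 = {d, e}  B4 = {b, e}  B5 = {d, f}  B6 = {a, f}
Tree: B1–B2, B2–B3, B2–B4, B3–B5, B5–B6

The largest bag has 2 vertices, giving width 1; this decomposition certifies tw(G) ≤ 1. Any graph with an edge has treewidth ≥ 1, and G has the edge e–c. The upper and lower bounds meet at 1, so that is the treewidth.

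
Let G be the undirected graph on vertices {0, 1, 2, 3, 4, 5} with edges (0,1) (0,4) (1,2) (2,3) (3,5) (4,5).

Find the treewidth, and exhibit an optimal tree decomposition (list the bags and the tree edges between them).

Each bag holds 3 vertices, so the decomposition has width 2, which upper-bounds the treewidth. The edges 5–4–0–1–2–3–5 form a cycle, so G is not a tree and its treewidth is at least 2. Therefore the treewidth is 2.

Treewidth 2.
Bags: B1 = {0, 4, 5}  B2 = {0, 1, 5}  B3 = {1, 2, 5}  B4 = {2, 3, 5}
Tree: B1–B2, B2–B3, B3–B4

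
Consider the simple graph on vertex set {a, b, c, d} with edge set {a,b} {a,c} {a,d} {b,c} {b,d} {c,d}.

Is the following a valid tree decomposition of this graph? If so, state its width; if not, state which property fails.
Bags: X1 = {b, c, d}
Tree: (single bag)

A tree decomposition must satisfy three properties: every vertex lies in some bag; for every edge, both endpoints lie together in some bag; and for every vertex, the bags containing it form a connected subtree. Here vertex a appears in no bag, so the decomposition is invalid.

No — vertex a appears in no bag.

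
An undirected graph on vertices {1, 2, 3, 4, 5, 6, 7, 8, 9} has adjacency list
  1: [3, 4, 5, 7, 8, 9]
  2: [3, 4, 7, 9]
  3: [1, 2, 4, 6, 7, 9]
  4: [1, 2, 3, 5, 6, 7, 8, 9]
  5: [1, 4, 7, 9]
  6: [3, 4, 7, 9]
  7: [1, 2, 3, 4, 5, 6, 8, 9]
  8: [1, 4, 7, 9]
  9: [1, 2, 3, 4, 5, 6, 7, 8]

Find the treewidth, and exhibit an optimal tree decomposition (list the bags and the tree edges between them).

Each bag holds 5 vertices, so the decomposition has width 4, which upper-bounds the treewidth. For the lower bound, the 5 vertices {1, 4, 7, 8, 9} are pairwise adjacent, and any tree decomposition puts a clique entirely inside one bag — forcing width ≥ 4. Hence tw(G) = 4 exactly.

Treewidth 4.
Bags: B1 = {1, 4, 5, 7, 9}  B2 = {1, 3, 4, 7, 9}  B3 = {1, 4, 7, 8, 9}  B4 = {3, 4, 6, 7, 9}  B5 = {2, 3, 4, 7, 9}
Tree: B1–B2, B1–B3, B2–B4, B2–B5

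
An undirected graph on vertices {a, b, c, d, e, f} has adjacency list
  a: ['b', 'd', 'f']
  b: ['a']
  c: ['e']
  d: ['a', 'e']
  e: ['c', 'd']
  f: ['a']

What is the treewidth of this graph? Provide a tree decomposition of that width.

Treewidth 1.
One such decomposition:
Bags: B1 = {a, d}  B2 = {d, e}  B3 = {a, b}  B4 = {a, f}  B5 = {c, e}
Tree: B1–B2, B1–B3, B3–B4, B2–B5

The largest bag has 2 vertices, giving width 1; this decomposition certifies tw(G) ≤ 1. Since G has at least one edge (e.g. a–d), it is not an edgeless graph, so tw(G) ≥ 1. The upper and lower bounds meet at 1, so that is the treewidth.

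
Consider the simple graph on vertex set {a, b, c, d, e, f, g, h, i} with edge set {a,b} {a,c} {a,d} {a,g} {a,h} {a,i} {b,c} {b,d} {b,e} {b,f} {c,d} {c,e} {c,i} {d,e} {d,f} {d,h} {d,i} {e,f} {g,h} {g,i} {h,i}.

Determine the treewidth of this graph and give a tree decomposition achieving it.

Treewidth 3.
One optimal decomposition is:
Bags: B1 = {a, c, d, i}  B2 = {a, b, c, d}  B3 = {b, c, d, e}  B4 = {a, d, h, i}  B5 = {a, g, h, i}  B6 = {b, d, e, f}
Tree: B1–B2, B2–B3, B1–B4, B4–B5, B3–B6

Each bag holds 4 vertices, so the decomposition has width 3, which upper-bounds the treewidth. Conversely, {a, d, h, i} is a clique of size 4, and the vertices of any clique must share a bag in every tree decomposition; so some bag has ≥ 4 vertices and tw(G) ≥ 3. Hence tw(G) = 3 exactly.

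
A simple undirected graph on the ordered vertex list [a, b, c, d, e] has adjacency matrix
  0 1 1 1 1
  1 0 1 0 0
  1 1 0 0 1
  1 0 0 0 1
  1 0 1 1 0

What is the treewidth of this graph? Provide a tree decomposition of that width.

Treewidth 2.
One such decomposition:
Bags: B1 = {a, c, e}  B2 = {a, b, c}  B3 = {a, d, e}
Tree: B1–B2, B1–B3

Each bag holds 3 vertices, so the decomposition has width 2, which upper-bounds the treewidth. For the lower bound, the 3 vertices {a, d, e} are pairwise adjacent, and any tree decomposition puts a clique entirely inside one bag — forcing width ≥ 2. Hence tw(G) = 2 exactly.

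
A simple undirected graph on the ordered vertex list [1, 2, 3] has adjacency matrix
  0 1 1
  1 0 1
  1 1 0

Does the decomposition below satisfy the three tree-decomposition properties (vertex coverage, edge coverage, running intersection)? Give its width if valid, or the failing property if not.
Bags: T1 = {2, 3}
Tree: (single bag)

No — vertex 1 appears in no bag.

A tree decomposition must satisfy three properties: every vertex lies in some bag; for every edge, both endpoints lie together in some bag; and for every vertex, the bags containing it form a connected subtree. Here vertex 1 appears in no bag, so the decomposition is invalid.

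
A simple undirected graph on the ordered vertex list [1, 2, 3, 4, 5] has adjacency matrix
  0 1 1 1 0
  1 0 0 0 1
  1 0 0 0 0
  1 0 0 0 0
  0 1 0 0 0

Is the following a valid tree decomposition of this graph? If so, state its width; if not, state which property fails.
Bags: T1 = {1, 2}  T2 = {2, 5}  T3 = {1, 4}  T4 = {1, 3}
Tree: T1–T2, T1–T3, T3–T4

Checking the three conditions: (i) the bags cover all of {1, 2, 3, 4, 5}; (ii) for each edge, some bag contains both endpoints; (iii) the bags containing any fixed vertex form a subtree. All hold, so the decomposition is valid with width 2 − 1 = 1.

Yes; width 1.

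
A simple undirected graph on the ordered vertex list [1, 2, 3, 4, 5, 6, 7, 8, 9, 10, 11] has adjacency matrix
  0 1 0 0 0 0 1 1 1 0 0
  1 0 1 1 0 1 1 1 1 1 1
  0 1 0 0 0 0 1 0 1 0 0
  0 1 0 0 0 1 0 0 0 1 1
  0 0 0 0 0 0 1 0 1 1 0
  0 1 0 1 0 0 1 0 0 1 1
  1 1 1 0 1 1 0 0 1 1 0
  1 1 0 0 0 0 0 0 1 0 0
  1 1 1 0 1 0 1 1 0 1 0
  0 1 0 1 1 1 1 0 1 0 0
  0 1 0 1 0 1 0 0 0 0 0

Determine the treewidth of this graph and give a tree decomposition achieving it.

Each bag holds 4 vertices, so the decomposition has width 3, which upper-bounds the treewidth. Conversely, {1, 2, 8, 9} is a clique of size 4, and the vertices of any clique must share a bag in every tree decomposition; so some bag has ≥ 4 vertices and tw(G) ≥ 3. Combining the bounds, tw(G) = 3.

Treewidth 3.
Bags: B1 = {2, 6, 7, 10}  B2 = {2, 7, 9, 10}  B3 = {2, 4, 6, 10}  B4 = {2, 3, 7, 9}  B5 = {1, 2, 7, 9}  B6 = {1, 2, 8, 9}  B7 = {2, 4, 6, 11}  B8 = {5, 7, 9, 10}
Tree: B1–B2, B1–B3, B2–B4, B2–B5, B5–B6, B3–B7, B2–B8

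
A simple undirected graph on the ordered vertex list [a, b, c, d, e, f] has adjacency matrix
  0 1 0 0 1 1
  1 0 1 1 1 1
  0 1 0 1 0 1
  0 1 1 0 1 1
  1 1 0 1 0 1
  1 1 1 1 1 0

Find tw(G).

3

A width-3 tree decomposition is:
Bags: B1 = {a, b, e, f}  B2 = {b, d, e, f}  B3 = {b, c, d, f}
Tree: B1–B2, B2–B3
The largest bag has 4 vertices, giving width 3; this decomposition certifies tw(G) ≤ 3. On the other hand G contains the 4-clique {b, d, e, f}. A clique must lie in a single bag of any decomposition, so no decomposition can have width below 3. Hence tw(G) = 3 exactly.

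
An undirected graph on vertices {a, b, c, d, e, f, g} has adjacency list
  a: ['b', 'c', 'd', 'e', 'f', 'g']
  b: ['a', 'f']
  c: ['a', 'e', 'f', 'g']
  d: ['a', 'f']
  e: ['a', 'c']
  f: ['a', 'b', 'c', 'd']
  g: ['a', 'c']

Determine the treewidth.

2

A width-2 tree decomposition is:
Bags: B1 = {a, c, f}  B2 = {a, d, f}  B3 = {a, c, g}  B4 = {a, c, e}  B5 = {a, b, f}
Tree: B1–B2, B1–B3, B1–B4, B2–B5
Each bag holds 3 vertices, so the decomposition has width 2, which upper-bounds the treewidth. Conversely, {a, c, g} is a clique of size 3, and the vertices of any clique must share a bag in every tree decomposition; so some bag has ≥ 3 vertices and tw(G) ≥ 2. Combining the bounds, tw(G) = 2.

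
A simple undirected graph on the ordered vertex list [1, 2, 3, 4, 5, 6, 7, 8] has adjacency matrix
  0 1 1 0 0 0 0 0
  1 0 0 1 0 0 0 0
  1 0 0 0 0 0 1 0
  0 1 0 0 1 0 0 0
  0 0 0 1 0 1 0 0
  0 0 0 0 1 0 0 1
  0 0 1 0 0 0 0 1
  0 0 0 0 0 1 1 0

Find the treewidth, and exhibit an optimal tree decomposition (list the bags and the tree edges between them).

Treewidth 2.
One such decomposition:
Bags: B1 = {6, 7, 8}  B2 = {5, 6, 7}  B3 = {4, 5, 7}  B4 = {2, 4, 7}  B5 = {1, 2, 7}  B6 = {1, 3, 7}
Tree: B1–B2, B2–B3, B3–B4, B4–B5, B5–B6

The largest bag has 3 vertices, giving width 2; this decomposition certifies tw(G) ≤ 2. Since 7–8–6–5–4–2–1–3–7 is a cycle in G, G is not acyclic. Forests are exactly the graphs of treewidth ≤ 1, so tw(G) ≥ 2. Combining the bounds, tw(G) = 2.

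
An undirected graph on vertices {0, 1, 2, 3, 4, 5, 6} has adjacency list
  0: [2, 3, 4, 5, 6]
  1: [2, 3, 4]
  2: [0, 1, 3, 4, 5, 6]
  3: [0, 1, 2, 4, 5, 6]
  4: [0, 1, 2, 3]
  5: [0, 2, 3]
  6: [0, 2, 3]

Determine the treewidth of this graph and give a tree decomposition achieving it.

Each bag holds 4 vertices, so the decomposition has width 3, which upper-bounds the treewidth. On the other hand G contains the 4-clique {0, 2, 3, 4}. A clique must lie in a single bag of any decomposition, so no decomposition can have width below 3. The upper and lower bounds meet at 3, so that is the treewidth.

Treewidth 3.
Bags: B1 = {0, 2, 3, 4}  B2 = {0, 2, 3, 6}  B3 = {1, 2, 3, 4}  B4 = {0, 2, 3, 5}
Tree: B1–B2, B1–B3, B1–B4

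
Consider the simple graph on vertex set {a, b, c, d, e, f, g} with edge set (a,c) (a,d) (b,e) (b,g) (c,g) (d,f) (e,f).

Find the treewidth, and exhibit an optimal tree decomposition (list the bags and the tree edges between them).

Treewidth 2.
Bags: B1 = {a, c, g}  B2 = {a, b, g}  B3 = {a, b, e}  B4 = {a, e, f}  B5 = {a, d, f}
Tree: B1–B2, B2–B3, B3–B4, B4–B5

The largest bag has 3 vertices, giving width 2; this decomposition certifies tw(G) ≤ 2. Since a–c–g–b–e–f–d–a is a cycle in G, G is not acyclic. Forests are exactly the graphs of treewidth ≤ 1, so tw(G) ≥ 2. Combining the bounds, tw(G) = 2.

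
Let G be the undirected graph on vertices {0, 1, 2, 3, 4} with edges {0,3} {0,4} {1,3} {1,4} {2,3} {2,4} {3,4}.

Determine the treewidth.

2

A width-2 tree decomposition is:
Bags: B1 = {0, 3, 4}  B2 = {2, 3, 4}  B3 = {1, 3, 4}
Tree: B1–B2, B1–B3
Every bag has size at most 3, so the width is 3 − 1 = 2 and tw(G) ≤ 2. Conversely, {0, 3, 4} is a clique of size 3, and the vertices of any clique must share a bag in every tree decomposition; so some bag has ≥ 3 vertices and tw(G) ≥ 2. Combining the bounds, tw(G) = 2.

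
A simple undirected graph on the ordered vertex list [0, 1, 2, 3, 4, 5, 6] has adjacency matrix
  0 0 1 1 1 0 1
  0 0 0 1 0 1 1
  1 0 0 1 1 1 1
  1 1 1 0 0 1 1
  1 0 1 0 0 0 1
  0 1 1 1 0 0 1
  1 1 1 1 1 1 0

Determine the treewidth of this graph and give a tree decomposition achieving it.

Treewidth 3.
One optimal decomposition is:
Bags: B1 = {2, 3, 5, 6}  B2 = {0, 2, 3, 6}  B3 = {1, 3, 5, 6}  B4 = {0, 2, 4, 6}
Tree: B1–B2, B1–B3, B2–B4

Every bag has size at most 4, so the width is 4 − 1 = 3 and tw(G) ≤ 3. Conversely, {1, 3, 5, 6} is a clique of size 4, and the vertices of any clique must share a bag in every tree decomposition; so some bag has ≥ 4 vertices and tw(G) ≥ 3. The upper and lower bounds meet at 3, so that is the treewidth.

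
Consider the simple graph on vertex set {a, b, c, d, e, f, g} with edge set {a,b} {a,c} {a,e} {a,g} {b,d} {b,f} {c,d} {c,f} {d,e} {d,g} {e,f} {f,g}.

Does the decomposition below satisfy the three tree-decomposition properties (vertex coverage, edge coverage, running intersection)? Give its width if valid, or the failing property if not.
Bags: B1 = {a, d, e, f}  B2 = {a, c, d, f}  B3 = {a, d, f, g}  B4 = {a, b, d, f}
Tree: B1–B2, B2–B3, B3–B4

Yes; width 3.

Checking the three conditions: (i) the bags cover all of {a, b, c, d, e, f, g}; (ii) for each edge, some bag contains both endpoints; (iii) the bags containing any fixed vertex form a subtree. All hold, so the decomposition is valid with width 4 − 1 = 3.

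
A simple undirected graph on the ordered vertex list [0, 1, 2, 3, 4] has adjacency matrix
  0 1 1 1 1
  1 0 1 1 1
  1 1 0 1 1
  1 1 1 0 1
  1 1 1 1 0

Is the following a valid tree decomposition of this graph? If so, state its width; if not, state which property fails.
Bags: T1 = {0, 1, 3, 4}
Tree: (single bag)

No — vertex 2 appears in no bag.

A tree decomposition must satisfy three properties: every vertex lies in some bag; for every edge, both endpoints lie together in some bag; and for every vertex, the bags containing it form a connected subtree. Here vertex 2 appears in no bag, so the decomposition is invalid.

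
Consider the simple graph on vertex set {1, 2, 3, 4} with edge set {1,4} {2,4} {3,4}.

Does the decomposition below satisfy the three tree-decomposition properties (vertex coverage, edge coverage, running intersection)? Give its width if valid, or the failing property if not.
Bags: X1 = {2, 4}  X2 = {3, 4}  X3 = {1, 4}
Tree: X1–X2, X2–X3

Yes; width 1.

Vertex coverage: the bags together contain {1, 2, 3, 4}, the full vertex set. Edge coverage: each edge of G has both endpoints in at least one bag. Running intersection: for every vertex, the bags containing it form a connected subtree. All three properties hold, so this is a valid tree decomposition of width max|bag| − 1 = 1, and hence tw(G) ≤ 1.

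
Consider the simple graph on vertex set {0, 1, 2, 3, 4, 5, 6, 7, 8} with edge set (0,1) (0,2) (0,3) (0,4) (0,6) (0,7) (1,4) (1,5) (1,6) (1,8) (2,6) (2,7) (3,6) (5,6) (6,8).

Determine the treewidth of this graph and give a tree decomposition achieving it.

The largest bag has 3 vertices, giving width 2; this decomposition certifies tw(G) ≤ 2. On the other hand G contains the 3-clique {0, 1, 4}. A clique must lie in a single bag of any decomposition, so no decomposition can have width below 2. Therefore the treewidth is 2.

Treewidth 2.
One such decomposition:
Bags: B1 = {0, 3, 6}  B2 = {0, 1, 6}  B3 = {1, 5, 6}  B4 = {0, 1, 4}  B5 = {0, 2, 6}  B6 = {0, 2, 7}  B7 = {1, 6, 8}
Tree: B1–B2, B2–B3, B2–B4, B2–B5, B5–B6, B3–B7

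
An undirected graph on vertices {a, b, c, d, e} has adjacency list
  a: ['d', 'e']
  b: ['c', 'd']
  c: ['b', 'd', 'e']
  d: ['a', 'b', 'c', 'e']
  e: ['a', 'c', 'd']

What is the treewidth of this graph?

A width-2 tree decomposition is:
Bags: B1 = {c, d, e}  B2 = {b, c, d}  B3 = {a, d, e}
Tree: B1–B2, B1–B3
Each bag holds 3 vertices, so the decomposition has width 2, which upper-bounds the treewidth. For the lower bound, the 3 vertices {c, d, e} are pairwise adjacent, and any tree decomposition puts a clique entirely inside one bag — forcing width ≥ 2. Therefore the treewidth is 2.

2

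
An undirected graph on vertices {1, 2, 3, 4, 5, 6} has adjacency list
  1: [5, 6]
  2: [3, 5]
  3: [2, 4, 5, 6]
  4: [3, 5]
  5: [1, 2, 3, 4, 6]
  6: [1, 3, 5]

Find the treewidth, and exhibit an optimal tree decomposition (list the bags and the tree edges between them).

Every bag has size at most 3, so the width is 3 − 1 = 2 and tw(G) ≤ 2. On the other hand G contains the 3-clique {1, 5, 6}. A clique must lie in a single bag of any decomposition, so no decomposition can have width below 2. Hence tw(G) = 2 exactly.

Treewidth 2.
Bags: B1 = {3, 5, 6}  B2 = {1, 5, 6}  B3 = {3, 4, 5}  B4 = {2, 3, 5}
Tree: B1–B2, B1–B3, B3–B4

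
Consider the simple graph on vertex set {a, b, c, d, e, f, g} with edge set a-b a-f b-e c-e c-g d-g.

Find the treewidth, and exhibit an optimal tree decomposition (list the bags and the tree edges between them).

Every bag has size at most 2, so the width is 2 − 1 = 1 and tw(G) ≤ 1. Any graph with an edge has treewidth ≥ 1, and G has the edge c–g. Therefore the treewidth is 1.

Treewidth 1.
One optimal decomposition is:
Bags: B1 = {c, g}  B2 = {c, e}  B3 = {b, e}  B4 = {d, g}  B5 = {a, b}  B6 = {a, f}
Tree: B1–B2, B2–B3, B1–B4, B3–B5, B5–B6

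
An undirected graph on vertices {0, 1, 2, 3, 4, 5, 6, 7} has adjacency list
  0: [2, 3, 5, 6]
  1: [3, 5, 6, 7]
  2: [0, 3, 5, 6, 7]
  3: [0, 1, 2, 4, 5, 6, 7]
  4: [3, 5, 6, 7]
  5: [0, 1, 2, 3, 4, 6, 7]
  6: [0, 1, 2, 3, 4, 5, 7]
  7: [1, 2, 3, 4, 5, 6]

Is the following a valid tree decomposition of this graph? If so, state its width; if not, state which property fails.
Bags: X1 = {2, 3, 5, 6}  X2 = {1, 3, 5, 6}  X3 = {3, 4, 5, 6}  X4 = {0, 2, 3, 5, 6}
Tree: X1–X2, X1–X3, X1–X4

A tree decomposition must satisfy three properties: every vertex lies in some bag; for every edge, both endpoints lie together in some bag; and for every vertex, the bags containing it form a connected subtree. Here vertex 7 appears in no bag, so the decomposition is invalid.

No — vertex 7 appears in no bag.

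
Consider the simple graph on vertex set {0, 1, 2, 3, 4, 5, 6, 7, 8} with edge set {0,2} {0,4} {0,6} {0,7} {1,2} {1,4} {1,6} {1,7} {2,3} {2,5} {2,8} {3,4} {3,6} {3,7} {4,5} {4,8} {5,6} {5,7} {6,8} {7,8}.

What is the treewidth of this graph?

A width-4 tree decomposition is:
Bags: B1 = {0, 2, 4, 6, 7}  B2 = {2, 3, 4, 6, 7}  B3 = {2, 4, 6, 7, 8}  B4 = {1, 2, 4, 6, 7}  B5 = {2, 4, 5, 6, 7}
Tree: B1–B2, B2–B3, B3–B4, B4–B5
The largest bag has 5 vertices, giving width 4; this decomposition certifies tw(G) ≤ 4. For the lower bound: the 5 vertex sets {0,6}, {3,4}, {7,8}, {2}, {1} are disjoint, each induces a connected subgraph, and every pair is joined by at least one edge of G. Contracting each set to a single vertex therefore yields K_{5} as a minor, and since treewidth is minor-monotone, tw(G) ≥ tw(K_{5}) = 4. The upper and lower bounds meet at 4, so that is the treewidth.

4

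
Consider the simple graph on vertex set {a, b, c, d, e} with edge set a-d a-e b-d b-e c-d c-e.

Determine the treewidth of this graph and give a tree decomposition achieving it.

Each bag holds 3 vertices, so the decomposition has width 2, which upper-bounds the treewidth. Since d–a–e–b–d is a cycle in G, G is not acyclic. Forests are exactly the graphs of treewidth ≤ 1, so tw(G) ≥ 2. Therefore the treewidth is 2.

Treewidth 2.
One such decomposition:
Bags: B1 = {a, d, e}  B2 = {b, d, e}  B3 = {c, d, e}
Tree: B1–B2, B2–B3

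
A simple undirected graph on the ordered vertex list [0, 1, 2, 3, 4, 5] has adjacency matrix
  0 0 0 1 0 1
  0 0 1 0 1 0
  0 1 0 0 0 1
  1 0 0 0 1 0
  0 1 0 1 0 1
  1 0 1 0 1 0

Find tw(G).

2

A width-2 tree decomposition is:
Bags: B1 = {1, 2, 4}  B2 = {2, 4, 5}  B3 = {3, 4, 5}  B4 = {0, 3, 5}
Tree: B1–B2, B2–B3, B3–B4
The largest bag has 3 vertices, giving width 2; this decomposition certifies tw(G) ≤ 2. The edges 1–2–5–4–1 form a cycle, so G is not a tree and its treewidth is at least 2. Combining the bounds, tw(G) = 2.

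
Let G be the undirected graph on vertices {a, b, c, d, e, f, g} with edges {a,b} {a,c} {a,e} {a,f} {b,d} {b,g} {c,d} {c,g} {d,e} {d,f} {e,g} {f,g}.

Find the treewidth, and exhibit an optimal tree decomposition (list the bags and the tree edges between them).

Treewidth 3.
One such decomposition:
Bags: B1 = {a, c, d, g}  B2 = {a, b, d, g}  B3 = {a, d, e, g}  B4 = {a, d, f, g}
Tree: B1–B2, B2–B3, B3–B4

The largest bag has 4 vertices, giving width 3; this decomposition certifies tw(G) ≤ 3. For the lower bound: the 4 vertex sets {a,c}, {b,d}, {g}, {e} are disjoint, each induces a connected subgraph, and every pair is joined by at least one edge of G. Contracting each set to a single vertex therefore yields K_{4} as a minor, and since treewidth is minor-monotone, tw(G) ≥ tw(K_{4}) = 3. Combining the bounds, tw(G) = 3.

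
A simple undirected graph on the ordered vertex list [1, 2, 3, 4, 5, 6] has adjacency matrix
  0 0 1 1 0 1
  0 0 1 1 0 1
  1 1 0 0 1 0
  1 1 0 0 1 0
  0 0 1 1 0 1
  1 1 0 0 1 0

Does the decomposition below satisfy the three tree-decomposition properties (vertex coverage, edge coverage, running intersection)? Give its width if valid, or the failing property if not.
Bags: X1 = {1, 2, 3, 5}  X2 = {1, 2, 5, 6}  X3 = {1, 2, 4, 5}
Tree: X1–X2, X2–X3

Checking the three conditions: (i) the bags cover all of {1, 2, 3, 4, 5, 6}; (ii) for each edge, some bag contains both endpoints; (iii) the bags containing any fixed vertex form a subtree. All hold, so the decomposition is valid with width 4 − 1 = 3.

Yes; width 3.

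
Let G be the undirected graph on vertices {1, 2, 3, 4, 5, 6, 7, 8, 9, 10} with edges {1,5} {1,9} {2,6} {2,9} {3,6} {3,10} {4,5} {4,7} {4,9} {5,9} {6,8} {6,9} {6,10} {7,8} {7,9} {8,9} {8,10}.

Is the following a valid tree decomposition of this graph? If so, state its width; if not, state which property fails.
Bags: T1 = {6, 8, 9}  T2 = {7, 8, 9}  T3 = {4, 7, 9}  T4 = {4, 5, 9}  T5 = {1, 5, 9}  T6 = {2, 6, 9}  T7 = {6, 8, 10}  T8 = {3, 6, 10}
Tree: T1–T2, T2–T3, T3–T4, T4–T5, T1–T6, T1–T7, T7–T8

Every vertex of G appears in some bag (union = {1, 2, 3, 4, 5, 6, 7, 8, 9, 10}); every edge is covered by a bag; and for each vertex v the set of bags containing v is connected in the bag tree. The decomposition is therefore valid. The largest bag has 3 vertices, so the width is 2.

Yes; width 2.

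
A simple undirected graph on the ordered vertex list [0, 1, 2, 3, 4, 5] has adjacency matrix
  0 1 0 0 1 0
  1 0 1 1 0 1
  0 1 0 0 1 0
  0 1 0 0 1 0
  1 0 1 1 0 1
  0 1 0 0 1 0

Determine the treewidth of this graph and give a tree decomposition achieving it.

Treewidth 2.
One such decomposition:
Bags: B1 = {1, 2, 4}  B2 = {1, 3, 4}  B3 = {1, 4, 5}  B4 = {0, 1, 4}
Tree: B1–B2, B2–B3, B3–B4

Every bag has size at most 3, so the width is 3 − 1 = 2 and tw(G) ≤ 2. For the lower bound, G contains the cycle 4–2–1–3–4, so G is not a forest; only forests have treewidth ≤ 1, hence tw(G) ≥ 2. Hence tw(G) = 2 exactly.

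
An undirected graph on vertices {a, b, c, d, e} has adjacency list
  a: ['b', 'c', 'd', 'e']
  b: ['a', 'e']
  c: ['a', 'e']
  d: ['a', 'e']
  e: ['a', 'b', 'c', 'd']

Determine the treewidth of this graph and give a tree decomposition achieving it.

Treewidth 2.
Bags: B1 = {a, d, e}  B2 = {a, c, e}  B3 = {a, b, e}
Tree: B1–B2, B2–B3

Every bag has size at most 3, so the width is 3 − 1 = 2 and tw(G) ≤ 2. On the other hand G contains the 3-clique {a, d, e}. A clique must lie in a single bag of any decomposition, so no decomposition can have width below 2. Combining the bounds, tw(G) = 2.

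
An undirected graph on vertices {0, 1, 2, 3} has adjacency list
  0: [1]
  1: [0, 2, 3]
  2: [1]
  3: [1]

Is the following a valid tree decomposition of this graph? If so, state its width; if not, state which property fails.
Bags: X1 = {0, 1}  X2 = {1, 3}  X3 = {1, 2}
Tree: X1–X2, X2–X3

Yes; width 1.

Checking the three conditions: (i) the bags cover all of {0, 1, 2, 3}; (ii) for each edge, some bag contains both endpoints; (iii) the bags containing any fixed vertex form a subtree. All hold, so the decomposition is valid with width 2 − 1 = 1.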